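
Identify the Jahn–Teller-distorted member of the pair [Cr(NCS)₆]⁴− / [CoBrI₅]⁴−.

[Cr(NCS)₆]⁴−: Each isothiocyanate is −1; balancing the −4 overall charge requires Cr(II). Cr sits in group 6, so the d-electron count is 6 − 2 = 4. Isothiocyanate is a weak-field ligand for a first-row metal, so the complex is high-spin. The t₂g³e_g¹ (high-spin) configuration has an unevenly filled e_g set; the Jahn–Teller theorem predicts a tetragonal distortion (typically axial elongation) to lift the degeneracy.
[CoBrI₅]⁴−: Summing ligand charges against the −4 overall charge gives an oxidation state of +2 for cobalt. Cobalt is a group-9 element; Co(II) is therefore d⁷. Bromide and iodide are weak-field ligands for a first-row metal, so the complex is high-spin. The d⁷ configuration leaves the e_g set evenly filled (or empty) — no strong Jahn–Teller driving force.

[Cr(NCS)₆]⁴−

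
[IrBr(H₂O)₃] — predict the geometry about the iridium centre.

square planar

Ligand charges: each bromide is −1; water is neutral. With an overall charge of 0 the iridium centre must be in the +1 oxidation state.
Iridium is a group-9 element; Ir(I) is therefore d⁸.
With 4 monodentate ligands the coordination number is 4.
A 5d d⁸ ion has a large crystal-field splitting; square planar leaves the high-energy d_{x²−y²} orbital empty and maximises CFSE.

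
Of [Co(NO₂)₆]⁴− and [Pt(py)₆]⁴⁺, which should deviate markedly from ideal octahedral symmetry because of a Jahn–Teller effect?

[Co(NO₂)₆]⁴−: Each nitro (N-bound nitrite) is −1; balancing the −4 overall charge requires Co(II). Co sits in group 9, so the d-electron count is 9 − 2 = 7. Nitro (N-bound nitrite) is a strong-field ligand (high in the spectrochemical series) for a first-row metal, so the complex is low-spin. The t₂g⁶e_g¹ (low-spin) configuration has an unevenly filled e_g set; the Jahn–Teller theorem predicts a tetragonal distortion (typically axial elongation) to lift the degeneracy.
[Pt(py)₆]⁴⁺: Summing ligand charges against the +4 overall charge gives an oxidation state of +4 for platinum. Pt sits in group 10, so the d-electron count is 10 − 4 = 6. A 5d ion has a large Δₒ and is invariably low-spin. The d⁶ configuration leaves the e_g set evenly filled (or empty) — no strong Jahn–Teller driving force.

[Co(NO₂)₆]⁴−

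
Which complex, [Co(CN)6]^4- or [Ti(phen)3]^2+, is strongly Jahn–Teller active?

[Co(CN)6]^4-

[Co(CN)6]^4-: Each cyanide is −1; balancing the −4 overall charge requires Co(II). Group 9 minus oxidation state 2 gives a d⁷ configuration. Cyanide is a strong-field ligand (high in the spectrochemical series) for a first-row metal, so the complex is low-spin. The t₂g⁶e_g¹ (low-spin) configuration has an unevenly filled e_g set; the Jahn–Teller theorem predicts a tetragonal distortion (typically axial elongation) to lift the degeneracy.
[Ti(phen)3]^2+: 1,10-phenanthroline is neutral; balancing the +2 overall charge requires Ti(II). Group 4 minus oxidation state 2 gives a d² configuration. The d² configuration leaves the e_g set evenly filled (or empty) — no strong Jahn–Teller driving force.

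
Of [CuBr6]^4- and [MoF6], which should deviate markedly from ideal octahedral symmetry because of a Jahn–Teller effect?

[CuBr6]^4-

[CuBr6]^4-: Ligand charges: each bromide is −1. With an overall charge of −4 the copper centre must be in the +2 oxidation state. Group 11 minus oxidation state 2 gives a d⁹ configuration. The t₂g⁶e_g³ configuration has an unevenly filled e_g set; the Jahn–Teller theorem predicts a tetragonal distortion (typically axial elongation) to lift the degeneracy.
[MoF6]: Each fluoride is −1; balancing the 0 overall charge requires Mo(VI). Molybdenum is a group-6 element; Mo(VI) is therefore d⁰. The d⁰ configuration leaves the e_g set evenly filled (or empty) — no strong Jahn–Teller driving force.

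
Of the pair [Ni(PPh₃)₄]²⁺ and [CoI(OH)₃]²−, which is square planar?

For [Ni(PPh₃)₄]²⁺: Triphenylphosphine is neutral; balancing the +2 overall charge requires Ni(II). Group 10 minus oxidation state 2 gives a d⁸ configuration. Triphenylphosphine is a strong-field ligand (high in the spectrochemical series). A 3d d⁸ ion with strong-field ligands gains enough CFSE to favour square planar over tetrahedral. → square planar.
For [CoI(OH)₃]²−: Ligand charges: each iodide is −1; each hydroxide is −1. With an overall charge of −2 the cobalt centre must be in the +2 oxidation state. Cobalt is a group-9 element; Co(II) is therefore d⁷. For a high-spin 3d d⁷ ion with weak-field ligands the small Δₜ gives little square-planar CFSE advantage, so four ligands adopt the sterically favoured tetrahedral geometry. → tetrahedral.

[Ni(PPh₃)₄]²⁺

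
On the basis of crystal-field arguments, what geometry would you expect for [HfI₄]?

tetrahedral

Summing ligand charges against the 0 overall charge gives an oxidation state of +4 for hafnium.
Hafnium is a group-4 element; Hf(IV) is therefore d⁰.
Coordination number: 4.
A d⁰ ion has no crystal-field stabilisation preference between square planar and tetrahedral, so four ligands adopt the sterically favoured tetrahedral geometry.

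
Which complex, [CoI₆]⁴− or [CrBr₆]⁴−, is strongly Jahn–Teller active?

[CrBr₆]⁴−

[CoI₆]⁴−: Each iodide is −1; balancing the −4 overall charge requires Co(II). Cobalt is a group-9 element; Co(II) is therefore d⁷. Iodide is a weak-field ligand for a first-row metal, so the complex is high-spin. The d⁷ configuration leaves the e_g set evenly filled (or empty) — no strong Jahn–Teller driving force.
[CrBr₆]⁴−: Ligand charges: each bromide is −1. With an overall charge of −4 the chromium centre must be in the +2 oxidation state. Cr sits in group 6, so the d-electron count is 6 − 2 = 4. Bromide is a weak-field ligand for a first-row metal, so the complex is high-spin. The t₂g³e_g¹ (high-spin) configuration has an unevenly filled e_g set; the Jahn–Teller theorem predicts a tetragonal distortion (typically axial elongation) to lift the degeneracy.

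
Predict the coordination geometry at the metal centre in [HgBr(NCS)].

Summing ligand charges against the 0 overall charge gives an oxidation state of +2 for mercury.
Hg sits in group 12, so the d-electron count is 12 − 2 = 10.
Coordination number: 2.
A d¹⁰ ion with only two ligands adopts a linear arrangement (sp hybridisation; no CFSE preference).

linear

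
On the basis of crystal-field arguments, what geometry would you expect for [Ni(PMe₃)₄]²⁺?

Summing ligand charges against the +2 overall charge gives an oxidation state of +2 for nickel.
Group 10 minus oxidation state 2 gives a d⁸ configuration.
With 4 monodentate ligands the coordination number is 4.
Trimethylphosphine is a strong-field ligand (high in the spectrochemical series).
A 3d d⁸ ion with strong-field ligands gains enough CFSE to favour square planar over tetrahedral.

square planar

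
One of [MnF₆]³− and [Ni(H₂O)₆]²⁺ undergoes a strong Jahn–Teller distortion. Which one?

[MnF₆]³−

[MnF₆]³−: Each fluoride is −1; balancing the −3 overall charge requires Mn(III). Group 7 minus oxidation state 3 gives a d⁴ configuration. Fluoride is a weak-field ligand for a first-row metal, so the complex is high-spin. The t₂g³e_g¹ (high-spin) configuration has an unevenly filled e_g set; the Jahn–Teller theorem predicts a tetragonal distortion (typically axial elongation) to lift the degeneracy.
[Ni(H₂O)₆]²⁺: Ligand charges: water is neutral. With an overall charge of +2 the nickel centre must be in the +2 oxidation state. Group 10 minus oxidation state 2 gives a d⁸ configuration. The d⁸ configuration leaves the e_g set evenly filled (or empty) — no strong Jahn–Teller driving force.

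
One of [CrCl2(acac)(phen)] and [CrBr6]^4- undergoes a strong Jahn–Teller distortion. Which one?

[CrBr6]^4-

[CrCl2(acac)(phen)]: Summing ligand charges against the 0 overall charge gives an oxidation state of +3 for chromium. Chromium is a group-6 element; Cr(III) is therefore d³. The d³ configuration leaves the e_g set evenly filled (or empty) — no strong Jahn–Teller driving force.
[CrBr6]^4-: Summing ligand charges against the −4 overall charge gives an oxidation state of +2 for chromium. Chromium is a group-6 element; Cr(II) is therefore d⁴. Bromide is a weak-field ligand for a first-row metal, so the complex is high-spin. The t₂g³e_g¹ (high-spin) configuration has an unevenly filled e_g set; the Jahn–Teller theorem predicts a tetragonal distortion (typically axial elongation) to lift the degeneracy.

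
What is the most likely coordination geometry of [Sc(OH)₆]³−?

Summing ligand charges against the −3 overall charge gives an oxidation state of +3 for scandium.
Scandium is a group-3 element; Sc(III) is therefore d⁰.
Coordination number: 6.
Six donors around a single metal centre give an octahedral coordination sphere.

octahedral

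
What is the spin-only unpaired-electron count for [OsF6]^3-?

1

Ligand charges: each fluoride is −1. With an overall charge of −3 the osmium centre must be in the +3 oxidation state.
Osmium is a group-8 element; Os(III) is therefore d⁵.
The spin state decides the count: a 5d ion has a large Δₒ and is invariably low-spin.
An octahedral low-spin d⁵ ion is t₂g⁵e_g⁰, giving 1 unpaired electron.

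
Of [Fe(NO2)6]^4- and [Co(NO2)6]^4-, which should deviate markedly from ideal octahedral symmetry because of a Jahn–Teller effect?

[Co(NO2)6]^4-

[Fe(NO2)6]^4-: Ligand charges: each nitro (N-bound nitrite) is −1. With an overall charge of −4 the iron centre must be in the +2 oxidation state. Iron is a group-8 element; Fe(II) is therefore d⁶. Nitro (N-bound nitrite) is a strong-field ligand (high in the spectrochemical series) for a first-row metal, so the complex is low-spin. The d⁶ configuration leaves the e_g set evenly filled (or empty) — no strong Jahn–Teller driving force.
[Co(NO2)6]^4-: Each nitro (N-bound nitrite) is −1; balancing the −4 overall charge requires Co(II). Cobalt is a group-9 element; Co(II) is therefore d⁷. Nitro (N-bound nitrite) is a strong-field ligand (high in the spectrochemical series) for a first-row metal, so the complex is low-spin. The t₂g⁶e_g¹ (low-spin) configuration has an unevenly filled e_g set; the Jahn–Teller theorem predicts a tetragonal distortion (typically axial elongation) to lift the degeneracy.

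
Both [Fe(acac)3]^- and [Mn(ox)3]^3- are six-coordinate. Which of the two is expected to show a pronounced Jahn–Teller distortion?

[Mn(ox)3]^3-

[Fe(acac)3]^-: Ligand charges: each acetylacetonate is −1. With an overall charge of −1 the iron centre must be in the +2 oxidation state. Group 8 minus oxidation state 2 gives a d⁶ configuration. Acetylacetonate is a weak-field ligand for a first-row metal, so the complex is high-spin. The d⁶ configuration leaves the e_g set evenly filled (or empty) — no strong Jahn–Teller driving force.
[Mn(ox)3]^3-: Ligand charges: each oxalate is −2. With an overall charge of −3 the manganese centre must be in the +3 oxidation state. Mn sits in group 7, so the d-electron count is 7 − 3 = 4. Oxalate is a weak-field ligand for a first-row metal, so the complex is high-spin. The t₂g³e_g¹ (high-spin) configuration has an unevenly filled e_g set; the Jahn–Teller theorem predicts a tetragonal distortion (typically axial elongation) to lift the degeneracy.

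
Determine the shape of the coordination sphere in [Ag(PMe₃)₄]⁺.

tetrahedral

Summing ligand charges against the +1 overall charge gives an oxidation state of +1 for silver.
Ag sits in group 11, so the d-electron count is 11 − 1 = 10.
With 4 monodentate ligands the coordination number is 4.
A d¹⁰ ion has no crystal-field stabilisation preference between square planar and tetrahedral, so four ligands adopt the sterically favoured tetrahedral geometry.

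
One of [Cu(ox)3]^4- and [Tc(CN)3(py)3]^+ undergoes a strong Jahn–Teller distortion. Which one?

[Cu(ox)3]^4-

[Cu(ox)3]^4-: Each oxalate is −2; balancing the −4 overall charge requires Cu(II). Cu sits in group 11, so the d-electron count is 11 − 2 = 9. The t₂g⁶e_g³ configuration has an unevenly filled e_g set; the Jahn–Teller theorem predicts a tetragonal distortion (typically axial elongation) to lift the degeneracy.
[Tc(CN)3(py)3]^+: Summing ligand charges against the +1 overall charge gives an oxidation state of +4 for technetium. Tc sits in group 7, so the d-electron count is 7 − 4 = 3. The d³ configuration leaves the e_g set evenly filled (or empty) — no strong Jahn–Teller driving force.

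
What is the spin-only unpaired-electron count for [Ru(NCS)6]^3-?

1 unpaired electron

Ligand charges: each isothiocyanate is −1. With an overall charge of −3 the ruthenium centre must be in the +3 oxidation state.
Ruthenium is a group-8 element; Ru(III) is therefore d⁵.
The spin state decides the count: a 4d ion has a large Δₒ and is invariably low-spin.
An octahedral low-spin d⁵ ion is t₂g⁵e_g⁰, giving 1 unpaired electron.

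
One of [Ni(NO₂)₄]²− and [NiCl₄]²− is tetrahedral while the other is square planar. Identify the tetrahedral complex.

For [Ni(NO₂)₄]²−: Ligand charges: each nitro (N-bound nitrite) is −1. With an overall charge of −2 the nickel centre must be in the +2 oxidation state. Ni sits in group 10, so the d-electron count is 10 − 2 = 8. Nitro (N-bound nitrite) is a strong-field ligand (high in the spectrochemical series). A 3d d⁸ ion with strong-field ligands gains enough CFSE to favour square planar over tetrahedral. → square planar.
For [NiCl₄]²−: Summing ligand charges against the −2 overall charge gives an oxidation state of +2 for nickel. Group 10 minus oxidation state 2 gives a d⁸ configuration. Chloride is a weak-field ligand. With weak-field ligands the CFSE gain from square planar is small, so a 3d d⁸ ion takes the sterically preferred tetrahedral geometry. → tetrahedral.

[NiCl₄]²−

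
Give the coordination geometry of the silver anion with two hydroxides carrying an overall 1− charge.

linear

Each hydroxide is −1; balancing the −1 overall charge requires Ag(I).
Ag sits in group 11, so the d-electron count is 11 − 1 = 10.
With 2 monodentate ligands the coordination number is 2.
A d¹⁰ ion with only two ligands adopts a linear arrangement (sp hybridisation; no CFSE preference).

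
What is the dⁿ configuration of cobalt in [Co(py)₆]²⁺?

Pyridine is neutral; balancing the +2 overall charge requires Co(II).
Group 9 minus oxidation state 2 gives a d⁷ configuration.

d7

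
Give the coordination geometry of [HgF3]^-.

trigonal planar

Ligand charges: each fluoride is −1. With an overall charge of −1 the mercury centre must be in the +2 oxidation state.
Mercury is a group-12 element; Hg(II) is therefore d¹⁰.
Coordination number: 3.
Three ligands around a d¹⁰ centre minimise repulsion in a trigonal-planar arrangement.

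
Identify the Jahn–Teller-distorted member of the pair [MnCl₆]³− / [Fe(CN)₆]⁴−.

[MnCl₆]³−: Each chloride is −1; balancing the −3 overall charge requires Mn(III). Manganese is a group-7 element; Mn(III) is therefore d⁴. Chloride is a weak-field ligand for a first-row metal, so the complex is high-spin. The t₂g³e_g¹ (high-spin) configuration has an unevenly filled e_g set; the Jahn–Teller theorem predicts a tetragonal distortion (typically axial elongation) to lift the degeneracy.
[Fe(CN)₆]⁴−: Ligand charges: each cyanide is −1. With an overall charge of −4 the iron centre must be in the +2 oxidation state. Fe sits in group 8, so the d-electron count is 8 − 2 = 6. Cyanide is a strong-field ligand (high in the spectrochemical series) for a first-row metal, so the complex is low-spin. The d⁶ configuration leaves the e_g set evenly filled (or empty) — no strong Jahn–Teller driving force.

[MnCl₆]³−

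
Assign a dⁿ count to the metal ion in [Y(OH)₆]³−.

d0

Summing ligand charges against the −3 overall charge gives an oxidation state of +3 for yttrium.
Yttrium is a group-3 element; Y(III) is therefore d⁰.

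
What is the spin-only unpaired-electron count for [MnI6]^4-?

5 unpaired electrons

Ligand charges: each iodide is −1. With an overall charge of −4 the manganese centre must be in the +2 oxidation state.
Manganese is a group-7 element; Mn(II) is therefore d⁵.
The spin state decides the count: Iodide is a weak-field ligand for a first-row metal, so the complex is high-spin.
An octahedral high-spin d⁵ ion is t₂g³e_g², giving 5 unpaired electrons.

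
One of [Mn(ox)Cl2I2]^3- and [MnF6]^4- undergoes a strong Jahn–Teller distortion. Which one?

[Mn(ox)Cl2I2]^3-

[Mn(ox)Cl2I2]^3-: Ligand charges: each oxalate is −2; each chloride is −1; each iodide is −1. With an overall charge of −3 the manganese centre must be in the +3 oxidation state. Mn sits in group 7, so the d-electron count is 7 − 3 = 4. Chloride, iodide, and oxalate are weak-field ligands for a first-row metal, so the complex is high-spin. The t₂g³e_g¹ (high-spin) configuration has an unevenly filled e_g set; the Jahn–Teller theorem predicts a tetragonal distortion (typically axial elongation) to lift the degeneracy.
[MnF6]^4-: Ligand charges: each fluoride is −1. With an overall charge of −4 the manganese centre must be in the +2 oxidation state. Manganese is a group-7 element; Mn(II) is therefore d⁵. Fluoride is a weak-field ligand for a first-row metal, so the complex is high-spin. The d⁵ configuration leaves the e_g set evenly filled (or empty) — no strong Jahn–Teller driving force.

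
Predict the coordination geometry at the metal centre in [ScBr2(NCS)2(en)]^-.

octahedral

Summing ligand charges against the −1 overall charge gives an oxidation state of +3 for scandium.
Group 3 minus oxidation state 3 gives a d⁰ configuration.
Counting donor atoms: 2×bromide (monodentate) → 2 donors; 2×isothiocyanate (monodentate) → 2 donors; 1×ethylenediamine (bidentate) → 2 donors. Coordination number = 6.
Six donors around a single metal centre give an octahedral coordination sphere.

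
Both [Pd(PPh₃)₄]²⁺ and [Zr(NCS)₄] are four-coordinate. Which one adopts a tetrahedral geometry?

[Zr(NCS)₄]

For [Pd(PPh₃)₄]²⁺: Triphenylphosphine is neutral; balancing the +2 overall charge requires Pd(II). Palladium is a group-10 element; Pd(II) is therefore d⁸. A 4d d⁸ ion has a large crystal-field splitting; square planar leaves the high-energy d_{x²−y²} orbital empty and maximises CFSE. → square planar.
For [Zr(NCS)₄]: Summing ligand charges against the 0 overall charge gives an oxidation state of +4 for zirconium. Zirconium is a group-4 element; Zr(IV) is therefore d⁰. A d⁰ ion has no crystal-field stabilisation preference between square planar and tetrahedral, so four ligands adopt the sterically favoured tetrahedral geometry. → tetrahedral.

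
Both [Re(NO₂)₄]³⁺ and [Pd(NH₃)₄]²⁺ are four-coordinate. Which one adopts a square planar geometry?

[Pd(NH₃)₄]²⁺

For [Re(NO₂)₄]³⁺: Ligand charges: each nitro (N-bound nitrite) is −1. With an overall charge of +3 the rhenium centre must be in the +7 oxidation state. Re sits in group 7, so the d-electron count is 7 − 7 = 0. A d⁰ ion has no crystal-field stabilisation preference between square planar and tetrahedral, so four ligands adopt the sterically favoured tetrahedral geometry. → tetrahedral.
For [Pd(NH₃)₄]²⁺: Summing ligand charges against the +2 overall charge gives an oxidation state of +2 for palladium. Pd sits in group 10, so the d-electron count is 10 − 2 = 8. A 4d d⁸ ion has a large crystal-field splitting; square planar leaves the high-energy d_{x²−y²} orbital empty and maximises CFSE. → square planar.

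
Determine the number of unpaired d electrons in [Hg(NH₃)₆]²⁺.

0 unpaired electrons

Ammonia is neutral; balancing the +2 overall charge requires Hg(II).
Mercury is a group-12 element; Hg(II) is therefore d¹⁰.
In an octahedral field the d¹⁰ configuration is t₂g⁶e_g⁴, giving 0 unpaired electrons.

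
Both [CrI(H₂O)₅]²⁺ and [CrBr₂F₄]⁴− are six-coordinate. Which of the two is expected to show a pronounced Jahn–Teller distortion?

[CrI(H₂O)₅]²⁺: Each iodide is −1; water is neutral; balancing the +2 overall charge requires Cr(III). Chromium is a group-6 element; Cr(III) is therefore d³. The d³ configuration leaves the e_g set evenly filled (or empty) — no strong Jahn–Teller driving force.
[CrBr₂F₄]⁴−: Each bromide is −1; each fluoride is −1; balancing the −4 overall charge requires Cr(II). Cr sits in group 6, so the d-electron count is 6 − 2 = 4. Bromide and fluoride are weak-field ligands for a first-row metal, so the complex is high-spin. The t₂g³e_g¹ (high-spin) configuration has an unevenly filled e_g set; the Jahn–Teller theorem predicts a tetragonal distortion (typically axial elongation) to lift the degeneracy.

[CrBr₂F₄]⁴−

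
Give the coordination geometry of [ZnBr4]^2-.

Summing ligand charges against the −2 overall charge gives an oxidation state of +2 for zinc.
Group 12 minus oxidation state 2 gives a d¹⁰ configuration.
With 4 monodentate ligands the coordination number is 4.
A d¹⁰ ion has no crystal-field stabilisation preference between square planar and tetrahedral, so four ligands adopt the sterically favoured tetrahedral geometry.

tetrahedral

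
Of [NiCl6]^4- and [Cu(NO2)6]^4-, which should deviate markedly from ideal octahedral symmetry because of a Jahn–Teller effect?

[Cu(NO2)6]^4-

[NiCl6]^4-: Summing ligand charges against the −4 overall charge gives an oxidation state of +2 for nickel. Ni sits in group 10, so the d-electron count is 10 − 2 = 8. The d⁸ configuration leaves the e_g set evenly filled (or empty) — no strong Jahn–Teller driving force.
[Cu(NO2)6]^4-: Ligand charges: each nitro (N-bound nitrite) is −1. With an overall charge of −4 the copper centre must be in the +2 oxidation state. Copper is a group-11 element; Cu(II) is therefore d⁹. The t₂g⁶e_g³ configuration has an unevenly filled e_g set; the Jahn–Teller theorem predicts a tetragonal distortion (typically axial elongation) to lift the degeneracy.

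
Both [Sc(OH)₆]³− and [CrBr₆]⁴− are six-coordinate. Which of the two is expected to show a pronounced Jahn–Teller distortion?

[CrBr₆]⁴−

[Sc(OH)₆]³−: Each hydroxide is −1; balancing the −3 overall charge requires Sc(III). Group 3 minus oxidation state 3 gives a d⁰ configuration. The d⁰ configuration leaves the e_g set evenly filled (or empty) — no strong Jahn–Teller driving force.
[CrBr₆]⁴−: Ligand charges: each bromide is −1. With an overall charge of −4 the chromium centre must be in the +2 oxidation state. Group 6 minus oxidation state 2 gives a d⁴ configuration. Bromide is a weak-field ligand for a first-row metal, so the complex is high-spin. The t₂g³e_g¹ (high-spin) configuration has an unevenly filled e_g set; the Jahn–Teller theorem predicts a tetragonal distortion (typically axial elongation) to lift the degeneracy.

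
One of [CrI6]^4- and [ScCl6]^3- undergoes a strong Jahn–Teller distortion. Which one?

[CrI6]^4-: Ligand charges: each iodide is −1. With an overall charge of −4 the chromium centre must be in the +2 oxidation state. Chromium is a group-6 element; Cr(II) is therefore d⁴. Iodide is a weak-field ligand for a first-row metal, so the complex is high-spin. The t₂g³e_g¹ (high-spin) configuration has an unevenly filled e_g set; the Jahn–Teller theorem predicts a tetragonal distortion (typically axial elongation) to lift the degeneracy.
[ScCl6]^3-: Ligand charges: each chloride is −1. With an overall charge of −3 the scandium centre must be in the +3 oxidation state. Scandium is a group-3 element; Sc(III) is therefore d⁰. The d⁰ configuration leaves the e_g set evenly filled (or empty) — no strong Jahn–Teller driving force.

[CrI6]^4-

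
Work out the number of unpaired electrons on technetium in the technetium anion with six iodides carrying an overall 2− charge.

Summing ligand charges against the −2 overall charge gives an oxidation state of +4 for technetium.
Group 7 minus oxidation state 4 gives a d³ configuration.
In an octahedral field the d³ configuration is t₂g³e_g⁰ (only one arrangement possible), giving 3 unpaired electrons.

3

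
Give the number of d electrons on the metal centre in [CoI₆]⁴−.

d7

Each iodide is −1; balancing the −4 overall charge requires Co(II).
Cobalt is a group-9 element; Co(II) is therefore d⁷.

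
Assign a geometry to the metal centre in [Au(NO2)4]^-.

square planar

Summing ligand charges against the −1 overall charge gives an oxidation state of +3 for gold.
Gold is a group-11 element; Au(III) is therefore d⁸.
With 4 monodentate ligands the coordination number is 4.
A 5d d⁸ ion has a large crystal-field splitting; square planar leaves the high-energy d_{x²−y²} orbital empty and maximises CFSE.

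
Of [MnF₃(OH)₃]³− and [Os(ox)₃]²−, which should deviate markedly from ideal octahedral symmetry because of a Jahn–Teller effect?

[MnF₃(OH)₃]³−

[MnF₃(OH)₃]³−: Each fluoride is −1; each hydroxide is −1; balancing the −3 overall charge requires Mn(III). Manganese is a group-7 element; Mn(III) is therefore d⁴. Fluoride and hydroxide are weak-field ligands for a first-row metal, so the complex is high-spin. The t₂g³e_g¹ (high-spin) configuration has an unevenly filled e_g set; the Jahn–Teller theorem predicts a tetragonal distortion (typically axial elongation) to lift the degeneracy.
[Os(ox)₃]²−: Each oxalate is −2; balancing the −2 overall charge requires Os(IV). Group 8 minus oxidation state 4 gives a d⁴ configuration. A 5d ion has a large Δₒ and is invariably low-spin. The d⁴ configuration leaves the e_g set evenly filled (or empty) — no strong Jahn–Teller driving force.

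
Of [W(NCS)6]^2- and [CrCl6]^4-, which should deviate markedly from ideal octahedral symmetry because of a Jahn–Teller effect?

[CrCl6]^4-

[W(NCS)6]^2-: Summing ligand charges against the −2 overall charge gives an oxidation state of +4 for tungsten. Tungsten is a group-6 element; W(IV) is therefore d². The d² configuration leaves the e_g set evenly filled (or empty) — no strong Jahn–Teller driving force.
[CrCl6]^4-: Each chloride is −1; balancing the −4 overall charge requires Cr(II). Chromium is a group-6 element; Cr(II) is therefore d⁴. Chloride is a weak-field ligand for a first-row metal, so the complex is high-spin. The t₂g³e_g¹ (high-spin) configuration has an unevenly filled e_g set; the Jahn–Teller theorem predicts a tetragonal distortion (typically axial elongation) to lift the degeneracy.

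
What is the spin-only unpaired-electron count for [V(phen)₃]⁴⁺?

Ligand charges: 1,10-phenanthroline is neutral. With an overall charge of +4 the vanadium centre must be in the +4 oxidation state.
V sits in group 5, so the d-electron count is 5 − 4 = 1.
Counting donor atoms: 3×1,10-phenanthroline (bidentate) → 6 donors. Coordination number = 6.
In an octahedral field the d¹ configuration is t₂g¹e_g⁰ (only one arrangement possible), giving 1 unpaired electron.

1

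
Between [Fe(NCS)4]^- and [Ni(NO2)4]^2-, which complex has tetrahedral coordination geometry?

[Fe(NCS)4]^-

For [Fe(NCS)4]^-: Each isothiocyanate is −1; balancing the −1 overall charge requires Fe(III). Fe sits in group 8, so the d-electron count is 8 − 3 = 5. A high-spin d⁵ ion has zero CFSE in either geometry, so four ligands adopt the sterically favoured tetrahedral geometry. → tetrahedral.
For [Ni(NO2)4]^2-: Ligand charges: each nitro (N-bound nitrite) is −1. With an overall charge of −2 the nickel centre must be in the +2 oxidation state. Group 10 minus oxidation state 2 gives a d⁸ configuration. Nitro (N-bound nitrite) is a strong-field ligand (high in the spectrochemical series). A 3d d⁸ ion with strong-field ligands gains enough CFSE to favour square planar over tetrahedral. → square planar.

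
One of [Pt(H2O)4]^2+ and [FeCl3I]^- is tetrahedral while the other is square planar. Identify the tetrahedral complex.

For [Pt(H2O)4]^2+: Ligand charges: water is neutral. With an overall charge of +2 the platinum centre must be in the +2 oxidation state. Platinum is a group-10 element; Pt(II) is therefore d⁸. A 5d d⁸ ion has a large crystal-field splitting; square planar leaves the high-energy d_{x²−y²} orbital empty and maximises CFSE. → square planar.
For [FeCl3I]^-: Each chloride is −1; each iodide is −1; balancing the −1 overall charge requires Fe(III). Fe sits in group 8, so the d-electron count is 8 − 3 = 5. A high-spin d⁵ ion has zero CFSE in either geometry, so four ligands adopt the sterically favoured tetrahedral geometry. → tetrahedral.

[FeCl3I]^-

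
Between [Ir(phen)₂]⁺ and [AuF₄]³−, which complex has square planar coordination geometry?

For [Ir(phen)₂]⁺: Summing ligand charges against the +1 overall charge gives an oxidation state of +1 for iridium. Group 9 minus oxidation state 1 gives a d⁸ configuration. A 5d d⁸ ion has a large crystal-field splitting; square planar leaves the high-energy d_{x²−y²} orbital empty and maximises CFSE. → square planar.
For [AuF₄]³−: Each fluoride is −1; balancing the −3 overall charge requires Au(I). Group 11 minus oxidation state 1 gives a d¹⁰ configuration. A d¹⁰ ion has no crystal-field stabilisation preference between square planar and tetrahedral, so four ligands adopt the sterically favoured tetrahedral geometry. → tetrahedral.

[Ir(phen)₂]⁺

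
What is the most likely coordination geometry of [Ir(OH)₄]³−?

Summing ligand charges against the −3 overall charge gives an oxidation state of +1 for iridium.
Group 9 minus oxidation state 1 gives a d⁸ configuration.
Coordination number: 4.
A 5d d⁸ ion has a large crystal-field splitting; square planar leaves the high-energy d_{x²−y²} orbital empty and maximises CFSE.

square planar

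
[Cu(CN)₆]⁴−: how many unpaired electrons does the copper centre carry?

1

Ligand charges: each cyanide is −1. With an overall charge of −4 the copper centre must be in the +2 oxidation state.
Cu sits in group 11, so the d-electron count is 11 − 2 = 9.
In an octahedral field the d⁹ configuration is t₂g⁶e_g³ (only one arrangement possible), giving 1 unpaired electron.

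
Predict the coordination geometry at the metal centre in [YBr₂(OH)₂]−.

Each bromide is −1; each hydroxide is −1; balancing the −1 overall charge requires Y(III).
Y sits in group 3, so the d-electron count is 3 − 3 = 0.
With 4 monodentate ligands the coordination number is 4.
A d⁰ ion has no crystal-field stabilisation preference between square planar and tetrahedral, so four ligands adopt the sterically favoured tetrahedral geometry.

tetrahedral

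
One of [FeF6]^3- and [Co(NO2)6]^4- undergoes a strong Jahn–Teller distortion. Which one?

[Co(NO2)6]^4-

[FeF6]^3-: Each fluoride is −1; balancing the −3 overall charge requires Fe(III). Group 8 minus oxidation state 3 gives a d⁵ configuration. Fluoride is a weak-field ligand for a first-row metal, so the complex is high-spin. The d⁵ configuration leaves the e_g set evenly filled (or empty) — no strong Jahn–Teller driving force.
[Co(NO2)6]^4-: Each nitro (N-bound nitrite) is −1; balancing the −4 overall charge requires Co(II). Group 9 minus oxidation state 2 gives a d⁷ configuration. Nitro (N-bound nitrite) is a strong-field ligand (high in the spectrochemical series) for a first-row metal, so the complex is low-spin. The t₂g⁶e_g¹ (low-spin) configuration has an unevenly filled e_g set; the Jahn–Teller theorem predicts a tetragonal distortion (typically axial elongation) to lift the degeneracy.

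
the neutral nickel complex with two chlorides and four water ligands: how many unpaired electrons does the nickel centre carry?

Each chloride is −1; water is neutral; balancing the 0 overall charge requires Ni(II).
Nickel is a group-10 element; Ni(II) is therefore d⁸.
In an octahedral field the d⁸ configuration is t₂g⁶e_g² (only one arrangement possible), giving 2 unpaired electrons.

2 unpaired electrons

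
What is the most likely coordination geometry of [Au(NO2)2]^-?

linear

Summing ligand charges against the −1 overall charge gives an oxidation state of +1 for gold.
Group 11 minus oxidation state 1 gives a d¹⁰ configuration.
Coordination number: 2.
A d¹⁰ ion with only two ligands adopts a linear arrangement (sp hybridisation; no CFSE preference).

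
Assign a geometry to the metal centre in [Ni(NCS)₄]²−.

tetrahedral

Ligand charges: each isothiocyanate is −1. With an overall charge of −2 the nickel centre must be in the +2 oxidation state.
Nickel is a group-10 element; Ni(II) is therefore d⁸.
With 4 monodentate ligands the coordination number is 4.
Isothiocyanate is a weak-field ligand.
With weak-field ligands the CFSE gain from square planar is small, so a 3d d⁸ ion takes the sterically preferred tetrahedral geometry.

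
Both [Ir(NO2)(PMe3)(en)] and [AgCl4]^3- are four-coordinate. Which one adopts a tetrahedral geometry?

[AgCl4]^3-

For [Ir(NO2)(PMe3)(en)]: Each nitro (N-bound nitrite) is −1; trimethylphosphine is neutral; ethylenediamine is neutral; balancing the 0 overall charge requires Ir(I). Iridium is a group-9 element; Ir(I) is therefore d⁸. A 5d d⁸ ion has a large crystal-field splitting; square planar leaves the high-energy d_{x²−y²} orbital empty and maximises CFSE. → square planar.
For [AgCl4]^3-: Each chloride is −1; balancing the −3 overall charge requires Ag(I). Group 11 minus oxidation state 1 gives a d¹⁰ configuration. A d¹⁰ ion has no crystal-field stabilisation preference between square planar and tetrahedral, so four ligands adopt the sterically favoured tetrahedral geometry. → tetrahedral.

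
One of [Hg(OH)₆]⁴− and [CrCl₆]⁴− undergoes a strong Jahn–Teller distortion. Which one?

[Hg(OH)₆]⁴−: Ligand charges: each hydroxide is −1. With an overall charge of −4 the mercury centre must be in the +2 oxidation state. Group 12 minus oxidation state 2 gives a d¹⁰ configuration. The d¹⁰ configuration leaves the e_g set evenly filled (or empty) — no strong Jahn–Teller driving force.
[CrCl₆]⁴−: Each chloride is −1; balancing the −4 overall charge requires Cr(II). Cr sits in group 6, so the d-electron count is 6 − 2 = 4. Chloride is a weak-field ligand for a first-row metal, so the complex is high-spin. The t₂g³e_g¹ (high-spin) configuration has an unevenly filled e_g set; the Jahn–Teller theorem predicts a tetragonal distortion (typically axial elongation) to lift the degeneracy.

[CrCl₆]⁴−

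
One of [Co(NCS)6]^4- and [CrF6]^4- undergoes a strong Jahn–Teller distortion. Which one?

[Co(NCS)6]^4-: Each isothiocyanate is −1; balancing the −4 overall charge requires Co(II). Cobalt is a group-9 element; Co(II) is therefore d⁷. Isothiocyanate is a weak-field ligand for a first-row metal, so the complex is high-spin. The d⁷ configuration leaves the e_g set evenly filled (or empty) — no strong Jahn–Teller driving force.
[CrF6]^4-: Each fluoride is −1; balancing the −4 overall charge requires Cr(II). Chromium is a group-6 element; Cr(II) is therefore d⁴. Fluoride is a weak-field ligand for a first-row metal, so the complex is high-spin. The t₂g³e_g¹ (high-spin) configuration has an unevenly filled e_g set; the Jahn–Teller theorem predicts a tetragonal distortion (typically axial elongation) to lift the degeneracy.

[CrF6]^4-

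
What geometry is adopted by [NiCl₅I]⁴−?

octahedral

Summing ligand charges against the −4 overall charge gives an oxidation state of +2 for nickel.
Nickel is a group-10 element; Ni(II) is therefore d⁸.
With 6 monodentate ligands the coordination number is 6.
Six donors around a single metal centre give an octahedral coordination sphere.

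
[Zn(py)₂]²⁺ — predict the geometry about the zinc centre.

Pyridine is neutral; balancing the +2 overall charge requires Zn(II).
Zinc is a group-12 element; Zn(II) is therefore d¹⁰.
Coordination number: 2.
A d¹⁰ ion with only two ligands adopts a linear arrangement (sp hybridisation; no CFSE preference).

linear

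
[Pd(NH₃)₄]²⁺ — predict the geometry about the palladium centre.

square planar

Ligand charges: ammonia is neutral. With an overall charge of +2 the palladium centre must be in the +2 oxidation state.
Pd sits in group 10, so the d-electron count is 10 − 2 = 8.
Coordination number: 4.
A 4d d⁸ ion has a large crystal-field splitting; square planar leaves the high-energy d_{x²−y²} orbital empty and maximises CFSE.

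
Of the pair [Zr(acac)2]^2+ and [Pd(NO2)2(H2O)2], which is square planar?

For [Zr(acac)2]^2+: Each acetylacetonate is −1; balancing the +2 overall charge requires Zr(IV). Zirconium is a group-4 element; Zr(IV) is therefore d⁰. A d⁰ ion has no crystal-field stabilisation preference between square planar and tetrahedral, so four ligands adopt the sterically favoured tetrahedral geometry. → tetrahedral.
For [Pd(NO2)2(H2O)2]: Each nitro (N-bound nitrite) is −1; water is neutral; balancing the 0 overall charge requires Pd(II). Pd sits in group 10, so the d-electron count is 10 − 2 = 8. A 4d d⁸ ion has a large crystal-field splitting; square planar leaves the high-energy d_{x²−y²} orbital empty and maximises CFSE. → square planar.

[Pd(NO2)2(H2O)2]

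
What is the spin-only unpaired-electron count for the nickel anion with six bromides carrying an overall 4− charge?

Summing ligand charges against the −4 overall charge gives an oxidation state of +2 for nickel.
Group 10 minus oxidation state 2 gives a d⁸ configuration.
In an octahedral field the d⁸ configuration is t₂g⁶e_g² (only one arrangement possible), giving 2 unpaired electrons.

2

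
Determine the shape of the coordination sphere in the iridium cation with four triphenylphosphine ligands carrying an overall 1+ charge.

square planar

Triphenylphosphine is neutral; balancing the +1 overall charge requires Ir(I).
Ir sits in group 9, so the d-electron count is 9 − 1 = 8.
With 4 monodentate ligands the coordination number is 4.
A 5d d⁸ ion has a large crystal-field splitting; square planar leaves the high-energy d_{x²−y²} orbital empty and maximises CFSE.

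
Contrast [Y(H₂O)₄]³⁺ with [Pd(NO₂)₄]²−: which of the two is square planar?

For [Y(H₂O)₄]³⁺: Water is neutral; balancing the +3 overall charge requires Y(III). Group 3 minus oxidation state 3 gives a d⁰ configuration. A d⁰ ion has no crystal-field stabilisation preference between square planar and tetrahedral, so four ligands adopt the sterically favoured tetrahedral geometry. → tetrahedral.
For [Pd(NO₂)₄]²−: Summing ligand charges against the −2 overall charge gives an oxidation state of +2 for palladium. Pd sits in group 10, so the d-electron count is 10 − 2 = 8. A 4d d⁸ ion has a large crystal-field splitting; square planar leaves the high-energy d_{x²−y²} orbital empty and maximises CFSE. → square planar.

[Pd(NO₂)₄]²−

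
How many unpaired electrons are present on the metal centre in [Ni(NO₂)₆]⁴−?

Summing ligand charges against the −4 overall charge gives an oxidation state of +2 for nickel.
Ni sits in group 10, so the d-electron count is 10 − 2 = 8.
In an octahedral field the d⁸ configuration is t₂g⁶e_g² (only one arrangement possible), giving 2 unpaired electrons.

2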